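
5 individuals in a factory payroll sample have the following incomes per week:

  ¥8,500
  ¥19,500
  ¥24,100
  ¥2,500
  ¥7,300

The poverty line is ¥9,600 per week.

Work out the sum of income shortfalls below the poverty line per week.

Below z: ¥2,500, ¥7,300, ¥8,500 (q = 3 of N = 5).
Individual gaps: 9600−2500 = 7100; 9600−7300 = 2300; 9600−8500 = 1100.
Aggregate gap = ¥10,500.

¥10,500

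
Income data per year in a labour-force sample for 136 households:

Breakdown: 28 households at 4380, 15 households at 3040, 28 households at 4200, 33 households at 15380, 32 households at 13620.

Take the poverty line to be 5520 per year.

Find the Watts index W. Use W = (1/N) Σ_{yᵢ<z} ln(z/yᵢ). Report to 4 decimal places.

0.1697

Poor units: 15×3040, 28×4200, 28×4380 (q = 71 of N = 136).
ln(z/y) terms: ln(5520/3040) = 0.5965 (×15); ln(5520/4200) = 0.2733 (×28); ln(5520/4380) = 0.2313 (×28).
W = 23.077234 / 136 = 0.1697.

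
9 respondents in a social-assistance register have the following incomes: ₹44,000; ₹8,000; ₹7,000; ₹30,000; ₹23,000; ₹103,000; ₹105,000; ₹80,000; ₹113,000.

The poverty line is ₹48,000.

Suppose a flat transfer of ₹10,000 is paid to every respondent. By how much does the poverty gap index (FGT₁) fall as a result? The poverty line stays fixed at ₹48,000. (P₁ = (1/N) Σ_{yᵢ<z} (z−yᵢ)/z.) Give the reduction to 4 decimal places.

Before: below the line — ₹7,000, ₹8,000, ₹23,000, ₹30,000, ₹44,000; poverty gap index (FGT₁) = 0.296296.
After the ₹10,000 transfer: below the line — ₹17,000, ₹18,000, ₹33,000, ₹40,000; poverty gap index (FGT₁) = 0.194444.
Reduction = 0.296296 − 0.194444 = 0.1019.

0.1019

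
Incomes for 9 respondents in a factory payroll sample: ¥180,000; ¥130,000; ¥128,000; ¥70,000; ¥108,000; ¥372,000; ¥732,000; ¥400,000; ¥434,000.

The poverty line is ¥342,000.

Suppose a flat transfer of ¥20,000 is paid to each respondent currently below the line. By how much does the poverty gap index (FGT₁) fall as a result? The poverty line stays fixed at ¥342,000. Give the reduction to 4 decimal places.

0.0325

Before: below the line — ¥70,000, ¥108,000, ¥128,000, ¥130,000, ¥180,000; poverty gap index (FGT₁) = 0.355426.
After the ¥20,000 transfer: below the line — ¥90,000, ¥128,000, ¥148,000, ¥150,000, ¥200,000; poverty gap index (FGT₁) = 0.322937.
Reduction = 0.355426 − 0.322937 = 0.0325.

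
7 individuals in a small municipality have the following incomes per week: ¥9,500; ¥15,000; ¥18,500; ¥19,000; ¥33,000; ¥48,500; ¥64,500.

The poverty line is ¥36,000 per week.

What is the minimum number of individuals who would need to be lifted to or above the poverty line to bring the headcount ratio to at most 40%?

Currently q = 5 of N = 7 are below the line (H = 0.714).
A headcount ratio of at most 40% allows at most ⌊0.40 × 7⌋ = 2 poor individuals.
So at least 5 − 2 = 3 must be lifted.

3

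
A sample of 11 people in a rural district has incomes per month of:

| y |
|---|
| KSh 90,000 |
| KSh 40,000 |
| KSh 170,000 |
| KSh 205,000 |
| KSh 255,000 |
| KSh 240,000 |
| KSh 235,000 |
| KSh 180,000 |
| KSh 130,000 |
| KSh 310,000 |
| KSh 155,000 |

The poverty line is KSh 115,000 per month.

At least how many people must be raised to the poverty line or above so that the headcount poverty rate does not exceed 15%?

1

Currently q = 2 of N = 11 are below the line (H = 0.182).
A headcount ratio of at most 15% allows at most ⌊0.15 × 11⌋ = 1 poor people.
So at least 2 − 1 = 1 must be lifted.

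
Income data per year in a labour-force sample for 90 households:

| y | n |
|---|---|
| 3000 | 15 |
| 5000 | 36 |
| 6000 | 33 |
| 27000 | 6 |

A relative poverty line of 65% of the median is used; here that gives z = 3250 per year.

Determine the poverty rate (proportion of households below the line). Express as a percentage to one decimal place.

15 of the 90 households have income below 3250.
H = 15/90 = 16.7%.

16.7%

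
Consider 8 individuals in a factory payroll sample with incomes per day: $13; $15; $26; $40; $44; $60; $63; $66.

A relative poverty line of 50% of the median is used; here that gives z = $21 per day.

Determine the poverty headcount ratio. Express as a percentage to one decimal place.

2 of the 8 individuals have income below $21.
H = 2/8 = 25.0%.

25.0%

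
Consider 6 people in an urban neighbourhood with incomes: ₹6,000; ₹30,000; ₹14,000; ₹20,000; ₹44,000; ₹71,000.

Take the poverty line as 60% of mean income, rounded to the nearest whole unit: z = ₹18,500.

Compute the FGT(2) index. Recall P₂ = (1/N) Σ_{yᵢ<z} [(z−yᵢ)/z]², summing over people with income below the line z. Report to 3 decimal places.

Below the line: ₹6,000, ₹14,000 (q = 2 of N = 6).
Normalized shortfalls: (18500−6000)/18500 = 0.6757; (18500−14000)/18500 = 0.2432.
Squared: 0.4565; 0.0592.
Sum = 0.515705; P₂ = 0.515705 / 6 = 0.086.

0.086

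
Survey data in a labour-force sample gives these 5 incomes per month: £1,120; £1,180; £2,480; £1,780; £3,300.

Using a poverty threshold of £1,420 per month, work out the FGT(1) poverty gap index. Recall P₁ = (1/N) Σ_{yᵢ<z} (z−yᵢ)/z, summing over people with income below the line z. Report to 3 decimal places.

0.076

Below the line: £1,120, £1,180 (q = 2 of N = 5).
Shortfall ratios: (1420−1120)/1420 = 0.2113; (1420−1180)/1420 = 0.1690.
Σ = 0.380282. Dividing by the full population N = 5 gives P₁ = 0.076.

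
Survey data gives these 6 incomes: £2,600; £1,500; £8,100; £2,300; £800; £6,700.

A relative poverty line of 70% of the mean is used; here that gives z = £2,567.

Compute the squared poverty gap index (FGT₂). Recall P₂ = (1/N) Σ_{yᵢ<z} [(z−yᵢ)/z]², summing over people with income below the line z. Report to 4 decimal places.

Below the line: £800, £1,500, £2,300 (q = 3 of N = 6).
Relative gaps: (2567−800)/2567 = 0.6884; (2567−1500)/2567 = 0.4157; (2567−2300)/2567 = 0.1040.
Squared: 0.4738; 0.1728; 0.0108.
Sum = 0.657421; P₂ = 0.657421 / 6 = 0.1096.

0.1096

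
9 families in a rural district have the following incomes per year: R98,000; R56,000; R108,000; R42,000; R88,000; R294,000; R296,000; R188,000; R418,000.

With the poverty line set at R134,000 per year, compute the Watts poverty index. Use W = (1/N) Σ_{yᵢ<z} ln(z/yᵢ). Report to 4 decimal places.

Below z: R42,000, R56,000, R88,000, R98,000, R108,000 (q = 5 of N = 9).
Log gaps: ln(134000/42000) = 1.1602; ln(134000/56000) = 0.8725; ln(134000/88000) = 0.4205; ln(134000/98000) = 0.3129; ln(134000/108000) = 0.2157.
W = 2.981742 / 9 = 0.3313.

0.3313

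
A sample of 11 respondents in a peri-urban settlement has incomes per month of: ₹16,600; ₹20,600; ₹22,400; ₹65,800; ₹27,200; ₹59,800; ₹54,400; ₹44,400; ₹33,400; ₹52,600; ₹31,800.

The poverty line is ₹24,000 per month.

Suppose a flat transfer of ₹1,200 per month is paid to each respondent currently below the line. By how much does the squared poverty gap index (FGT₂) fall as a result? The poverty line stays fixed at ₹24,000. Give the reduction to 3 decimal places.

0.004

Before: below the line — ₹16,600, ₹20,600, ₹22,400; squared poverty gap index (FGT₂) = 0.01087.
After the ₹1,200 transfer: below the line — ₹17,800, ₹21,800, ₹23,600; squared poverty gap index (FGT₂) = 0.00686.
Reduction = 0.01087 − 0.00686 = 0.004.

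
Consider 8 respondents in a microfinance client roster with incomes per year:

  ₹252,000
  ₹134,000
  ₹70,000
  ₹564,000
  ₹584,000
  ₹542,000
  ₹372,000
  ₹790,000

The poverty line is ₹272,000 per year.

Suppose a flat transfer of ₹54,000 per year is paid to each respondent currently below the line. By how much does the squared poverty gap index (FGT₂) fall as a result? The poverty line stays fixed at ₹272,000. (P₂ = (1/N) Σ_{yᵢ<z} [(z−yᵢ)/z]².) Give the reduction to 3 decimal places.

Before: below the line — ₹70,000, ₹134,000, ₹252,000; squared poverty gap index (FGT₂) = 0.10179.
After the ₹54,000 transfer: below the line — ₹124,000, ₹188,000; squared poverty gap index (FGT₂) = 0.04893.
Reduction = 0.10179 − 0.04893 = 0.053.

0.053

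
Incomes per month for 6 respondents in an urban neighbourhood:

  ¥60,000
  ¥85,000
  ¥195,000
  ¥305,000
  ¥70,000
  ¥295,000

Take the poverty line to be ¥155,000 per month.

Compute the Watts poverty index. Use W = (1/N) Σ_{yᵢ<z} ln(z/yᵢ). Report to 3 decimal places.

0.391

Poor units: ¥60,000, ¥70,000, ¥85,000 (q = 3 of N = 6).
ln(z/y) terms: ln(155000/60000) = 0.9491; ln(155000/70000) = 0.7949; ln(155000/85000) = 0.6008.
W = 2.344784 / 6 = 0.391.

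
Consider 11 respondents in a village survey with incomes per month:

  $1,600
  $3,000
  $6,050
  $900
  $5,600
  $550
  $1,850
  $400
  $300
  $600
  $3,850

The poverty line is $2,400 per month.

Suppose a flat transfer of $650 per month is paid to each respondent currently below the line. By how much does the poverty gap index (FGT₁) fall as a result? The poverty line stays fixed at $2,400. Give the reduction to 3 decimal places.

Before: below the line — $300, $400, $550, $600, $900, $1,600, $1,850; poverty gap index (FGT₁) = 0.40152.
After the $650 transfer: below the line — $950, $1,050, $1,200, $1,250, $1,550, $2,250; poverty gap index (FGT₁) = 0.23295.
Reduction = 0.40152 − 0.23295 = 0.169.

0.169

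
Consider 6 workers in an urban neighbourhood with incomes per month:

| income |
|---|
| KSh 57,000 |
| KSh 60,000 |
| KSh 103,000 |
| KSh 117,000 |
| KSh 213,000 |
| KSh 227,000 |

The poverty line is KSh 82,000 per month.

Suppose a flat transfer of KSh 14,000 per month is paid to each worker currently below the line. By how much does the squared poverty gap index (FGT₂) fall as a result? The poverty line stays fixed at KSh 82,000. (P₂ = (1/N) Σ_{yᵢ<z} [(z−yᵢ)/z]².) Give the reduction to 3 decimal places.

Before: below the line — KSh 57,000, KSh 60,000; squared poverty gap index (FGT₂) = 0.02749.
After the KSh 14,000 transfer: below the line — KSh 71,000, KSh 74,000; squared poverty gap index (FGT₂) = 0.00459.
Reduction = 0.02749 − 0.00459 = 0.023.

0.023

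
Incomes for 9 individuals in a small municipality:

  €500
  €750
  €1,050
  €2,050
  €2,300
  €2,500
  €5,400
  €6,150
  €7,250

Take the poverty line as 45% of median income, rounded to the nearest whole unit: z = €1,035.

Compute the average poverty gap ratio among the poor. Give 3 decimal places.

Poor units: €500, €750 (q = 2 of N = 9).
Shortfall ratios (z−y)/z: 0.5169, 0.2754; sum = 0.792271.
The income-gap ratio divides by q (the poor only): 0.792271 / 2 = 0.396.

0.396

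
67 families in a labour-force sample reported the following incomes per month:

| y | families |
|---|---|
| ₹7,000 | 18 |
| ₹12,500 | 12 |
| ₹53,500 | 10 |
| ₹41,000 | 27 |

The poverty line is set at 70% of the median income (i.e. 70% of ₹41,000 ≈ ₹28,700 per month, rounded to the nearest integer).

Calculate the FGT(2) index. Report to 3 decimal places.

Below z: 18×₹7,000, 12×₹12,500 (q = 30 of N = 67).
Normalized shortfalls: (28700−7000)/28700 = 0.7561 (×18); (28700−12500)/28700 = 0.5645 (×12).
Squared: 0.5717 (×18); 0.3186 (×12).
Sum = 14.113684; P₂ = 14.113684 / 67 = 0.211.

0.211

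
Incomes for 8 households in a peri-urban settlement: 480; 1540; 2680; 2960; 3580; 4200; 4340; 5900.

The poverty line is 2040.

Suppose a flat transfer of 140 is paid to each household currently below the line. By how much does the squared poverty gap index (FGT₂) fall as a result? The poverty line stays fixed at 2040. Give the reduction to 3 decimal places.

Before: below the line — 480, 1540; squared poverty gap index (FGT₂) = 0.08061.
After the 140 transfer: below the line — 620, 1680; squared poverty gap index (FGT₂) = 0.06446.
Reduction = 0.08061 − 0.06446 = 0.016.

0.016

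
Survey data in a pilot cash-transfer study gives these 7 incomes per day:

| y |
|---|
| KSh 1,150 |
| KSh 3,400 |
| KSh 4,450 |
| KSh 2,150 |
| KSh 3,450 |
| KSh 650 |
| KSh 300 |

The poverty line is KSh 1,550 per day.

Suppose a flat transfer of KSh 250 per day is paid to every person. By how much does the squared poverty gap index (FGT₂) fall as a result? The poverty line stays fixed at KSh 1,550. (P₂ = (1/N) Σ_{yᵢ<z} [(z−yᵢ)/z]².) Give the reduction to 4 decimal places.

Before: below the line — KSh 300, KSh 650, KSh 1,150; squared poverty gap index (FGT₂) = 0.150587.
After the KSh 250 transfer: below the line — KSh 550, KSh 900, KSh 1,400; squared poverty gap index (FGT₂) = 0.085922.
Reduction = 0.150587 − 0.085922 = 0.0647.

0.0647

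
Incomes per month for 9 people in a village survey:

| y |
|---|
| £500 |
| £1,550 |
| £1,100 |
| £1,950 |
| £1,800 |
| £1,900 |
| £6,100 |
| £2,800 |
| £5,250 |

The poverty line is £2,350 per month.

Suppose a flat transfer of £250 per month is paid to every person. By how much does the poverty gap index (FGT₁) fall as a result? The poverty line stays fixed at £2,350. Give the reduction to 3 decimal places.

Before: below the line — £500, £1,100, £1,550, £1,800, £1,900, £1,950; poverty gap index (FGT₁) = 0.25059.
After the £250 transfer: below the line — £750, £1,350, £1,800, £2,050, £2,150, £2,200; poverty gap index (FGT₁) = 0.17967.
Reduction = 0.25059 − 0.17967 = 0.071.

0.071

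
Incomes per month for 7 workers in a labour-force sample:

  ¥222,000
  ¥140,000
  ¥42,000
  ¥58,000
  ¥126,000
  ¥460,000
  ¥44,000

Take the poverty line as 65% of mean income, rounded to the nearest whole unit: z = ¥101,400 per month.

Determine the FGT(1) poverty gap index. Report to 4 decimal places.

Below the line: ¥42,000, ¥44,000, ¥58,000 (q = 3 of N = 7).
Shortfall ratios: (101400−42000)/101400 = 0.5858; (101400−44000)/101400 = 0.5661; (101400−58000)/101400 = 0.4280.
Σ = 1.579882. Dividing by the full population N = 7 gives P₁ = 0.2257.

0.2257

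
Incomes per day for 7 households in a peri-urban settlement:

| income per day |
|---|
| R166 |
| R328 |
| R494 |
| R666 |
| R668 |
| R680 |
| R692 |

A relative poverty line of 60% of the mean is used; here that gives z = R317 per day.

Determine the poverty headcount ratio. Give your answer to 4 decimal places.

1 of the 7 households have income below R317.
H = 1/7 = 0.1429.

0.1429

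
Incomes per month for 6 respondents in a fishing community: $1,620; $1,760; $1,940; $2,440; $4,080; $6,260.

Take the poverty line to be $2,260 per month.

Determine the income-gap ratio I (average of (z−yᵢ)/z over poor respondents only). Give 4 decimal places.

0.2153

Below the line: $1,620, $1,760, $1,940 (q = 3 of N = 6).
Relative gaps: 0.2832, 0.2212, 0.1416; sum = 0.646018.
I averages over the q = 3 poor units only: 0.646018 / 3 = 0.2153.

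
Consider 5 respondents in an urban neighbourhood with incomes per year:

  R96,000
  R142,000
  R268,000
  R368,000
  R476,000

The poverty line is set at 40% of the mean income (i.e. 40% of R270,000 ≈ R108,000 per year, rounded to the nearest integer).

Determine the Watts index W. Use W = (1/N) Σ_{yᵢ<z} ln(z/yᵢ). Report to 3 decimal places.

Incomes under z: R96,000 (q = 1 of N = 5).
ln(z/y) terms: ln(108000/96000) = 0.1178.
W = 0.117783 / 5 = 0.024.

0.024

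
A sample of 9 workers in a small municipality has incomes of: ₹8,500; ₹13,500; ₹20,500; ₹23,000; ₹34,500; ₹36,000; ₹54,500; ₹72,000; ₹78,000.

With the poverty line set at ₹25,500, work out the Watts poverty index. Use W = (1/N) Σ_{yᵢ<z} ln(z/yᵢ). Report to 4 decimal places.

Incomes under z: ₹8,500, ₹13,500, ₹20,500, ₹23,000 (q = 4 of N = 9).
Log shortfalls: ln(25500/8500) = 1.0986; ln(25500/13500) = 0.6360; ln(25500/20500) = 0.2183; ln(25500/23000) = 0.1032.
W = 2.056039 / 9 = 0.2284.

0.2284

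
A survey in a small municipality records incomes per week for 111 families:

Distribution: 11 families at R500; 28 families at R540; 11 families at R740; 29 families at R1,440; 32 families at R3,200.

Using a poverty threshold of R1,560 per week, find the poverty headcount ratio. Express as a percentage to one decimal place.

79 of the 111 families have income below R1,560.
H = 79/111 = 71.2%.

71.2%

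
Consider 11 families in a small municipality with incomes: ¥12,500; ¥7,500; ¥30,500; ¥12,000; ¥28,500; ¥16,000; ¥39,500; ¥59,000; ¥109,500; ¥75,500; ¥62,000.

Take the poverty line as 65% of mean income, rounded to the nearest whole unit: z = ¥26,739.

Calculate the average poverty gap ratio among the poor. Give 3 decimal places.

0.551

Below z: ¥7,500, ¥12,000, ¥12,500, ¥16,000 (q = 4 of N = 11).
Relative gaps: 0.7195, 0.5512, 0.5325, 0.4016; sum = 2.204869.
The income-gap ratio divides by q (the poor only): 2.204869 / 4 = 0.551.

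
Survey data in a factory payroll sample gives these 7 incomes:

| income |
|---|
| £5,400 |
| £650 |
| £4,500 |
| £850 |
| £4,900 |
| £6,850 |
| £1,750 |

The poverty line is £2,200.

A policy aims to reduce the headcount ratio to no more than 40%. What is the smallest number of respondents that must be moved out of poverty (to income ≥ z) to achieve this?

3 of the 7 respondents are poor, so H = 3/7 = 0.429.
A headcount ratio of at most 40% allows at most ⌊0.40 × 7⌋ = 2 poor respondents.
So at least 3 − 2 = 1 must be lifted.

1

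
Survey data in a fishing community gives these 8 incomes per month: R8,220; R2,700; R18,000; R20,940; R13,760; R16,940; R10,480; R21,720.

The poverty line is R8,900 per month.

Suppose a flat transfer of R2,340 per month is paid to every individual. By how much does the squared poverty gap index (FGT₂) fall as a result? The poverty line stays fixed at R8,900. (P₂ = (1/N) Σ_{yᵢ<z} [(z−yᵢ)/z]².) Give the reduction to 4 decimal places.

0.0379

Before: below the line — R2,700, R8,220; squared poverty gap index (FGT₂) = 0.061391.
After the R2,340 transfer: below the line — R5,040; squared poverty gap index (FGT₂) = 0.023513.
Reduction = 0.061391 − 0.023513 = 0.0379.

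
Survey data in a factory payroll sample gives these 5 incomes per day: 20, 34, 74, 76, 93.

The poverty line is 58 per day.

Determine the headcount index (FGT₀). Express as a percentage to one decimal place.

2 of the 5 families have income below 58.
H = 2/5 = 40.0%.

40.0%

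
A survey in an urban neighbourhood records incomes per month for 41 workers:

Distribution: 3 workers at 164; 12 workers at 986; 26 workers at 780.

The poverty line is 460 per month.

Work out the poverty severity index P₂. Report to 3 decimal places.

0.030

Poor units: 3×164 (q = 3 of N = 41).
Gap ratios (z−y)/z: (460−164)/460 = 0.6435 (×3).
Squared: 0.4141 (×3).
Sum = 1.242193; P₂ = 1.242193 / 41 = 0.030.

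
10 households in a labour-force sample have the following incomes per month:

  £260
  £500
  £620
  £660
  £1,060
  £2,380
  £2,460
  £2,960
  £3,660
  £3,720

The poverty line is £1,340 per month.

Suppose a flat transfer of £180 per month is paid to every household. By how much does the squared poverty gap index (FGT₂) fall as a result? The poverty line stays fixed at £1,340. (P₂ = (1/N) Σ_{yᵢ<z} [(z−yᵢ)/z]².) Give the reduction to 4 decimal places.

0.0632

Before: below the line — £260, £500, £620, £660, £1,060; squared poverty gap index (FGT₂) = 0.163243.
After the £180 transfer: below the line — £440, £680, £800, £840, £1,240; squared poverty gap index (FGT₂) = 0.100089.
Reduction = 0.163243 − 0.100089 = 0.0632.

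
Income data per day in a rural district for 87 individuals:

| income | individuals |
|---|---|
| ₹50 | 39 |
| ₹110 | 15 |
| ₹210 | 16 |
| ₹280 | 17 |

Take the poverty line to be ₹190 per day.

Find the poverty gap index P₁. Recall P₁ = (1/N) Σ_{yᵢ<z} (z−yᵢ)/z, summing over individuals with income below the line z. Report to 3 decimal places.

Incomes under z: 39×₹50, 15×₹110 (q = 54 of N = 87).
Relative gaps: (190−50)/190 = 0.7368 (×39); (190−110)/190 = 0.4211 (×15).
Σ = 35.052632. Dividing by the full population N = 87 gives P₁ = 0.403.

0.403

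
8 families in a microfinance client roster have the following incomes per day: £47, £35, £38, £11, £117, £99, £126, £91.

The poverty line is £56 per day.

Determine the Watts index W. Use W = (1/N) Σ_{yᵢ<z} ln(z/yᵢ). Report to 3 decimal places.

0.333

Below the line: £11, £35, £38, £47 (q = 4 of N = 8).
Log gaps: ln(56/11) = 1.6275; ln(56/35) = 0.4700; ln(56/38) = 0.3878; ln(56/47) = 0.1752.
W = 2.660430 / 8 = 0.333.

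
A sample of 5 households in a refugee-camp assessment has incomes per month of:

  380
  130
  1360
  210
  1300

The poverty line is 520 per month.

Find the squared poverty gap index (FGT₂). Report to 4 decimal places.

0.1981

Below z: 130, 210, 380 (q = 3 of N = 5).
Normalized shortfalls: (520−130)/520 = 0.7500; (520−210)/520 = 0.5962; (520−380)/520 = 0.2692.
Squared: 0.5625; 0.3554; 0.0725.
Sum = 0.990385; P₂ = 0.990385 / 5 = 0.1981.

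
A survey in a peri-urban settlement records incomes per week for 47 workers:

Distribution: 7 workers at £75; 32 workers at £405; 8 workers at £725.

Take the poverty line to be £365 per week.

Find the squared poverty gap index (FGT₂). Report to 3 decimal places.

Poor units: 7×£75 (q = 7 of N = 47).
Gap ratios (z−y)/z: (365−75)/365 = 0.7945 (×7).
Squared: 0.6313 (×7).
Sum = 4.418840; P₂ = 4.418840 / 47 = 0.094.

0.094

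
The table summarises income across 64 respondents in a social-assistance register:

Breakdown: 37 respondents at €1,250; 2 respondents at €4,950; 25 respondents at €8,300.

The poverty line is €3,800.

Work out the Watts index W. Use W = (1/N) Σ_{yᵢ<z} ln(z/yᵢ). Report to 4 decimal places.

Below the line: 37×€1,250 (q = 37 of N = 64).
ln(z/y) terms: ln(3800/1250) = 1.1119 (×37).
W = 41.138728 / 64 = 0.6428.

0.6428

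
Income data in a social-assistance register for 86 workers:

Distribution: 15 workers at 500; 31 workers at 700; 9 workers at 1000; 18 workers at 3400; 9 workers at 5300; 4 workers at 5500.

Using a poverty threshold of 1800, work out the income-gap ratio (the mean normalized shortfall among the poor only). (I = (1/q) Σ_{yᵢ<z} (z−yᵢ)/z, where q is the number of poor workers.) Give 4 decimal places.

Poor units: 15×500, 31×700, 9×1000 (q = 55 of N = 86).
Shortfall ratios (z−y)/z: 0.7222 (×15), 0.6111 (×31), 0.4444 (×9); sum = 33.777778.
I averages over the q = 55 poor units only: 33.777778 / 55 = 0.6141.

0.6141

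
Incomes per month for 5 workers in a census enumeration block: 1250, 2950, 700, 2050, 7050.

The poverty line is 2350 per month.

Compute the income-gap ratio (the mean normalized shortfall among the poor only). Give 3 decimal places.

Poor units: 700, 1250, 2050 (q = 3 of N = 5).
Relative gaps: 0.7021, 0.4681, 0.1277; sum = 1.297872.
The income-gap ratio divides by q (the poor only): 1.297872 / 3 = 0.433.

0.433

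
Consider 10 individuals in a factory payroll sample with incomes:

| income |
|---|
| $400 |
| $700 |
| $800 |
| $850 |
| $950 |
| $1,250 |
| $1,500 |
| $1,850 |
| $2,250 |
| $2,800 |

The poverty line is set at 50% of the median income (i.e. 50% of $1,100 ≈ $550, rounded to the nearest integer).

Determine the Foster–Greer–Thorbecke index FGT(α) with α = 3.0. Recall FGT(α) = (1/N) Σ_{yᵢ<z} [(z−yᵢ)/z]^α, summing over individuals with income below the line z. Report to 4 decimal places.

0.0020

Incomes under z: $400 (q = 1 of N = 10).
Normalized shortfalls: (550−400)/550 = 0.2727.
Raised to α = 3.0: 0.02029.
Sum = 0.020285; FGT(3.0) = 0.020285 / 10 = 0.0020.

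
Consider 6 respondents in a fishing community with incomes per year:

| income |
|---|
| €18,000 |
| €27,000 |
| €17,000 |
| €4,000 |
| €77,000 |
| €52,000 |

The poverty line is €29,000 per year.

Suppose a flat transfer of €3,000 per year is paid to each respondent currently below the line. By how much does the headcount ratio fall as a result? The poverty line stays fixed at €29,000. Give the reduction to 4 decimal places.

0.1667

Before: below the line — €4,000, €17,000, €18,000, €27,000; headcount ratio = 0.666667.
After the €3,000 transfer: below the line — €7,000, €20,000, €21,000; headcount ratio = 0.500000.
Reduction = 0.666667 − 0.500000 = 0.1667.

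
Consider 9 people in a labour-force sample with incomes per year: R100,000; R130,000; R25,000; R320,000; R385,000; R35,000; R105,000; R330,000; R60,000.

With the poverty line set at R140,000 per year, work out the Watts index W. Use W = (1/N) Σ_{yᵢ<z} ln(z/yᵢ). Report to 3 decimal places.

0.517

Poor units: R25,000, R35,000, R60,000, R100,000, R105,000, R130,000 (q = 6 of N = 9).
Log gaps: ln(140000/25000) = 1.7228; ln(140000/35000) = 1.3863; ln(140000/60000) = 0.8473; ln(140000/100000) = 0.3365; ln(140000/105000) = 0.2877; ln(140000/130000) = 0.0741.
W = 4.654621 / 9 = 0.517.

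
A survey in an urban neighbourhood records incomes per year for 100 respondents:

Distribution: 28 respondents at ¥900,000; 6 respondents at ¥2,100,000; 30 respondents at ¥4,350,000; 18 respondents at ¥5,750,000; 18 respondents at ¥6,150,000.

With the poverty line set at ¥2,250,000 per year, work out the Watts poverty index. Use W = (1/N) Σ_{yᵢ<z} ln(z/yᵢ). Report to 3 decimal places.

Below z: 28×¥900,000, 6×¥2,100,000 (q = 34 of N = 100).
ln(z/y) terms: ln(2250000/900000) = 0.9163 (×28); ln(2250000/2100000) = 0.0690 (×6).
W = 26.070098 / 100 = 0.261.

0.261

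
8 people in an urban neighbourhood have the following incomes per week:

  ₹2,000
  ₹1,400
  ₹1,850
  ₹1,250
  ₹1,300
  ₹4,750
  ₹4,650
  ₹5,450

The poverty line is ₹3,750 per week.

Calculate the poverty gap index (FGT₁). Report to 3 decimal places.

0.365

Below z: ₹1,250, ₹1,300, ₹1,400, ₹1,850, ₹2,000 (q = 5 of N = 8).
Gap ratios (z−y)/z: (3750−1250)/3750 = 0.6667; (3750−1300)/3750 = 0.6533; (3750−1400)/3750 = 0.6267; (3750−1850)/3750 = 0.5067; (3750−2000)/3750 = 0.4667.
Σ = 2.920000. Dividing by the full population N = 8 gives P₁ = 0.365.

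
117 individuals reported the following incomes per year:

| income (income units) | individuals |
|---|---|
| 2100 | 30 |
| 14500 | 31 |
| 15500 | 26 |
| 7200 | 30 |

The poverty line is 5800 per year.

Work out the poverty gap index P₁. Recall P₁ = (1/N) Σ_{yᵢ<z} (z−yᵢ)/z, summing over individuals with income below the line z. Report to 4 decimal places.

Incomes under z: 30×2100 (q = 30 of N = 117).
Relative gaps: (5800−2100)/5800 = 0.6379 (×30).
Σ = 19.137931. Dividing by the full population N = 117 gives P₁ = 0.1636.

0.1636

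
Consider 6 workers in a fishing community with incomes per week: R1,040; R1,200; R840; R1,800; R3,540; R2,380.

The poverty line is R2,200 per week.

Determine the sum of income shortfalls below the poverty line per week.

Incomes under z: R840, R1,040, R1,200, R1,800 (q = 4 of N = 6).
Individual gaps: 2200−840 = 1360; 2200−1040 = 1160; 2200−1200 = 1000; 2200−1800 = 400.
Aggregate gap = R3,920.

R3,920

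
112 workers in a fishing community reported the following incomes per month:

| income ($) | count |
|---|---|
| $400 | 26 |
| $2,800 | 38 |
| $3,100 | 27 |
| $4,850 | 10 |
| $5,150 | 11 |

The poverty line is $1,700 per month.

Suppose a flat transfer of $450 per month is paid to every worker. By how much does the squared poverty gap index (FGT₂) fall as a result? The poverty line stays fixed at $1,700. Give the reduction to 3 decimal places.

0.078

Before: below the line — 26×$400; squared poverty gap index (FGT₂) = 0.13575.
After the $450 transfer: below the line — 26×$850; squared poverty gap index (FGT₂) = 0.05804.
Reduction = 0.13575 − 0.05804 = 0.078.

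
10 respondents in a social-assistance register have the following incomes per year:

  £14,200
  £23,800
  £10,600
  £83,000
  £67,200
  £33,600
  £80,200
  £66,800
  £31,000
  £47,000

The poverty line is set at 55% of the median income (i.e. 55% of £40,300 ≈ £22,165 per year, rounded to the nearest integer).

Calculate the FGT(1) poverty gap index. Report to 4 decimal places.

Below z: £10,600, £14,200 (q = 2 of N = 10).
Shortfall ratios: (22165−10600)/22165 = 0.5218; (22165−14200)/22165 = 0.3594.
Sum of shortfalls = 0.881119; P₁ averages over all N: 0.881119 / 10 = 0.0881.

0.0881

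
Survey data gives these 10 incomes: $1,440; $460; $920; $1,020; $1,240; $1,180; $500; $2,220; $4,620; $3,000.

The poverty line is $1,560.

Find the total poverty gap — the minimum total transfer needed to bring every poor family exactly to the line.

Below the line: $460, $500, $920, $1,020, $1,180, $1,240, $1,440 (q = 7 of N = 10).
Individual gaps: 1560−460 = 1100; 1560−500 = 1060; 1560−920 = 640; 1560−1020 = 540; 1560−1180 = 380; 1560−1240 = 320; 1560−1440 = 120.
Aggregate gap = $4,160.

$4,160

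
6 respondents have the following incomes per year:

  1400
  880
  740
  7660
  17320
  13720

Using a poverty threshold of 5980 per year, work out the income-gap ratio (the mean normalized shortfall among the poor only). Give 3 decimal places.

Poor units: 740, 880, 1400 (q = 3 of N = 6).
Shortfall ratios (z−y)/z: 0.8763, 0.8528, 0.7659; sum = 2.494983.
I averages over the q = 3 poor units only: 2.494983 / 3 = 0.832.

0.832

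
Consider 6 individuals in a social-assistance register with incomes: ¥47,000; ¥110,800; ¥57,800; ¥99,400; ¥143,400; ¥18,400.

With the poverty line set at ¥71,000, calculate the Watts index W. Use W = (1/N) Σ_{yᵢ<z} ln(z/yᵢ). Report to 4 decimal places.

Below the line: ¥18,400, ¥47,000, ¥57,800 (q = 3 of N = 6).
ln(z/y) terms: ln(71000/18400) = 1.3503; ln(71000/47000) = 0.4125; ln(71000/57800) = 0.2057.
W = 1.968553 / 6 = 0.3281.

0.3281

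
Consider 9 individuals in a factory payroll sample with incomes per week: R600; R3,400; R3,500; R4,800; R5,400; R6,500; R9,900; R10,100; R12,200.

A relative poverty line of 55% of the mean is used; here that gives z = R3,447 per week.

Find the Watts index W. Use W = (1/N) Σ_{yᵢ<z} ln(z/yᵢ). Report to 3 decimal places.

0.196

Incomes under z: R600, R3,400 (q = 2 of N = 9).
Log gaps: ln(3447/600) = 1.7483; ln(3447/3400) = 0.0137.
W = 1.762059 / 9 = 0.196.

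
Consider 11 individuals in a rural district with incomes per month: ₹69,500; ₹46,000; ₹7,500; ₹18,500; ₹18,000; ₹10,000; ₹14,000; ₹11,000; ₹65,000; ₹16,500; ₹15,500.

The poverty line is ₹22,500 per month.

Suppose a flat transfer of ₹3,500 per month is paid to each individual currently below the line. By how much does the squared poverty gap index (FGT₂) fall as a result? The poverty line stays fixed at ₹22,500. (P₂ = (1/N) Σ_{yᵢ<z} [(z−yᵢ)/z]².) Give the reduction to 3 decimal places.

Before: below the line — ₹7,500, ₹10,000, ₹11,000, ₹14,000, ₹15,500, ₹16,500, ₹18,000, ₹18,500; squared poverty gap index (FGT₂) = 0.12696.
After the ₹3,500 transfer: below the line — ₹11,000, ₹13,500, ₹14,500, ₹17,500, ₹19,000, ₹20,000, ₹21,500, ₹22,000; squared poverty gap index (FGT₂) = 0.05782.
Reduction = 0.12696 − 0.05782 = 0.069.

0.069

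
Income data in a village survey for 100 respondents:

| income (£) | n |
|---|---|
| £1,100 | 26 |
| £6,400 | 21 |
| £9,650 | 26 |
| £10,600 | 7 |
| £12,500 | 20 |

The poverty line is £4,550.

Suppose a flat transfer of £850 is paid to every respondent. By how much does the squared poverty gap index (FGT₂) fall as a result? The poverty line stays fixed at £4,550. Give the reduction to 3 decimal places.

Before: below the line — 26×£1,100; squared poverty gap index (FGT₂) = 0.14948.
After the £850 transfer: below the line — 26×£1,950; squared poverty gap index (FGT₂) = 0.08490.
Reduction = 0.14948 − 0.08490 = 0.065.

0.065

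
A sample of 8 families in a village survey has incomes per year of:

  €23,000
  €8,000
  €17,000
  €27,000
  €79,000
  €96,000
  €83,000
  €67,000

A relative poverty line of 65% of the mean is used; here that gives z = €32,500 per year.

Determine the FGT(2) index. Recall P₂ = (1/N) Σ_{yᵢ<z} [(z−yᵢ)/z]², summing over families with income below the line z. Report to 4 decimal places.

0.1137

Below z: €8,000, €17,000, €23,000, €27,000 (q = 4 of N = 8).
Shortfall ratios: (32500−8000)/32500 = 0.7538; (32500−17000)/32500 = 0.4769; (32500−23000)/32500 = 0.2923; (32500−27000)/32500 = 0.1692.
Squared: 0.5683; 0.2275; 0.0854; 0.0286.
Sum = 0.909822; P₂ = 0.909822 / 8 = 0.1137.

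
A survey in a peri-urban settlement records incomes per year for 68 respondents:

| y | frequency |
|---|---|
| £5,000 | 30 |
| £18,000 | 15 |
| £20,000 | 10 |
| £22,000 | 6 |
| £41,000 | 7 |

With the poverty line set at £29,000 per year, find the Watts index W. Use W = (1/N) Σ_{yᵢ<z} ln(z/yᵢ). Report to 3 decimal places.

0.960

Incomes under z: 30×£5,000, 15×£18,000, 10×£20,000, 6×£22,000 (q = 61 of N = 68).
Log gaps: ln(29000/5000) = 1.7579 (×30); ln(29000/18000) = 0.4769 (×15); ln(29000/20000) = 0.3716 (×10); ln(29000/22000) = 0.2763 (×6).
W = 65.262754 / 68 = 0.960.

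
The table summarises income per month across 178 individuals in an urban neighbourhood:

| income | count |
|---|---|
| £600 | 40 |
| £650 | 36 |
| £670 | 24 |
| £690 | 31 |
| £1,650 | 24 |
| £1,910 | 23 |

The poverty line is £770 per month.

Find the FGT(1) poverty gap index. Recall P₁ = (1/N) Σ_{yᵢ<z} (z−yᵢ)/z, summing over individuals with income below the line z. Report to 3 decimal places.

Incomes under z: 40×£600, 36×£650, 24×£670, 31×£690 (q = 131 of N = 178).
Gap ratios (z−y)/z: (770−600)/770 = 0.2208 (×40); (770−650)/770 = 0.1558 (×36); (770−670)/770 = 0.1299 (×24); (770−690)/770 = 0.1039 (×31).
Sum of shortfalls = 20.779221; P₁ averages over all N: 20.779221 / 178 = 0.117.

0.117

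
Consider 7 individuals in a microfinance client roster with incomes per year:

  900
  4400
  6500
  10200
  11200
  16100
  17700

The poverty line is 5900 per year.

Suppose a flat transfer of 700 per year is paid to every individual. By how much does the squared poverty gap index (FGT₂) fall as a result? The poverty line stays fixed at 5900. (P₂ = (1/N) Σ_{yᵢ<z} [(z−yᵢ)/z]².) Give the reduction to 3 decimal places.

Before: below the line — 900, 4400; squared poverty gap index (FGT₂) = 0.11183.
After the 700 transfer: below the line — 1600, 5100; squared poverty gap index (FGT₂) = 0.07851.
Reduction = 0.11183 − 0.07851 = 0.033.

0.033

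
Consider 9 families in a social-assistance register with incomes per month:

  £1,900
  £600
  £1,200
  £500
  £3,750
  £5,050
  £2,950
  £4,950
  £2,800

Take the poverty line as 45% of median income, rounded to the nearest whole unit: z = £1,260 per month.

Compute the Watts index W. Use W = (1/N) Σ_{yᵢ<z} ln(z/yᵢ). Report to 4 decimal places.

0.1906

Below z: £500, £600, £1,200 (q = 3 of N = 9).
Log gaps: ln(1260/500) = 0.9243; ln(1260/600) = 0.7419; ln(1260/1200) = 0.0488.
W = 1.714986 / 9 = 0.1906.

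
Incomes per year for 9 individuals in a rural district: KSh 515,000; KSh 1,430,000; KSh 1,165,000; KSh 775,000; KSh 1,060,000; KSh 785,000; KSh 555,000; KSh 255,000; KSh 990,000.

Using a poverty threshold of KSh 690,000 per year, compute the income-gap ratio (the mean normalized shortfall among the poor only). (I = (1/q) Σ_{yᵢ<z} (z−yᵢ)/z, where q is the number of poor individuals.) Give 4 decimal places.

Below z: KSh 255,000, KSh 515,000, KSh 555,000 (q = 3 of N = 9).
Shortfall ratios (z−y)/z: 0.6304, 0.2536, 0.1957; sum = 1.079710.
I averages over the q = 3 poor units only: 1.079710 / 3 = 0.3599.

0.3599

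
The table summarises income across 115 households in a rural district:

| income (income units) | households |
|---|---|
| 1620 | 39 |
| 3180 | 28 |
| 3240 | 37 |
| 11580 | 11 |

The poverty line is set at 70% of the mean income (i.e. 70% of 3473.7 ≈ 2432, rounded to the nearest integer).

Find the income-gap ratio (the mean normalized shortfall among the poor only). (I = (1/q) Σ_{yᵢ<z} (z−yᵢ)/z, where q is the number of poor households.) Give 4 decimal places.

0.3339

Poor units: 39×1620 (q = 39 of N = 115).
Shortfall ratios (z−y)/z: 0.3339 (×39); sum = 13.021382.
The income-gap ratio divides by q (the poor only): 13.021382 / 39 = 0.3339.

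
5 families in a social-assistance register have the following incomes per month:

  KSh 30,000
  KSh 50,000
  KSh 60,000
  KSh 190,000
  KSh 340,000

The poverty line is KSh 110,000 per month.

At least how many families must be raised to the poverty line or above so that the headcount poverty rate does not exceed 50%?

1

3 of the 5 families are poor, so H = 3/5 = 0.600.
A headcount ratio of at most 50% allows at most ⌊0.50 × 5⌋ = 2 poor families.
So at least 3 − 2 = 1 must be lifted.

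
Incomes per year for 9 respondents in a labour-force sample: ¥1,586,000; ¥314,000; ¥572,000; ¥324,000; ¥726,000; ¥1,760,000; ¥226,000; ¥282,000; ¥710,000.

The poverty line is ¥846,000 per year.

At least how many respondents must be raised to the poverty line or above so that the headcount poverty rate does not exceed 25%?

Currently q = 7 of N = 9 are below the line (H = 0.778).
A headcount ratio of at most 25% allows at most ⌊0.25 × 9⌋ = 2 poor respondents.
So at least 7 − 2 = 5 must be lifted.

5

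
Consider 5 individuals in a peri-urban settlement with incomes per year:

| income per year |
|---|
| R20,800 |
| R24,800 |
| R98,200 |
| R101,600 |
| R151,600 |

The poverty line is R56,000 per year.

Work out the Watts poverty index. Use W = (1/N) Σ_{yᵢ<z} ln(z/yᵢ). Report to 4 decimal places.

Poor units: R20,800, R24,800 (q = 2 of N = 5).
Log gaps: ln(56000/20800) = 0.9904; ln(56000/24800) = 0.8145.
W = 1.804907 / 5 = 0.3610.

0.3610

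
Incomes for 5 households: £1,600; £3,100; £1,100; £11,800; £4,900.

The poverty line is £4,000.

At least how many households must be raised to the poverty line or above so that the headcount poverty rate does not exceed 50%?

Currently q = 3 of N = 5 are below the line (H = 0.600).
A headcount ratio of at most 50% allows at most ⌊0.50 × 5⌋ = 2 poor households.
So at least 3 − 2 = 1 must be lifted.

1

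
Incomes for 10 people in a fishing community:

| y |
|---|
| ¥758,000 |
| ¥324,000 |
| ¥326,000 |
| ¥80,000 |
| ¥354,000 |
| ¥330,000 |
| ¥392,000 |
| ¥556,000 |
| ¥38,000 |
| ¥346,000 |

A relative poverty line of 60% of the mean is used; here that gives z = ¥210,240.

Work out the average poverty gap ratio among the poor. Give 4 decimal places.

Below the line: ¥38,000, ¥80,000 (q = 2 of N = 10).
Shortfall ratios (z−y)/z: 0.8193, 0.6195; sum = 1.438737.
I averages over the q = 2 poor units only: 1.438737 / 2 = 0.7194.

0.7194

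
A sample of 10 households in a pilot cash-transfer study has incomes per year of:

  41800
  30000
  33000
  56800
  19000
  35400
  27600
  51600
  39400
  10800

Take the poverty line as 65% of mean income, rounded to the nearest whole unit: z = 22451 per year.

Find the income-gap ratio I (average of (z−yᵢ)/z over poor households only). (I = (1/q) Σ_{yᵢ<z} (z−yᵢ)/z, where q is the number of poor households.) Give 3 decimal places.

Below the line: 10800, 19000 (q = 2 of N = 10).
Shortfall ratios (z−y)/z: 0.5190, 0.1537; sum = 0.672665.
The income-gap ratio divides by q (the poor only): 0.672665 / 2 = 0.336.

0.336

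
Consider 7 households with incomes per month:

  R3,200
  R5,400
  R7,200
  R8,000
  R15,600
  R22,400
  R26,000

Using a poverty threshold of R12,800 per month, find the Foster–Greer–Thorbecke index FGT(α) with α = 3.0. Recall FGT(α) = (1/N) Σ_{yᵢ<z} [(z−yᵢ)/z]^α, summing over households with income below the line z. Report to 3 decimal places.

0.107

Poor units: R3,200, R5,400, R7,200, R8,000 (q = 4 of N = 7).
Relative gaps: (12800−3200)/12800 = 0.7500; (12800−5400)/12800 = 0.5781; (12800−7200)/12800 = 0.4375; (12800−8000)/12800 = 0.3750.
Raised to α = 3.0: 0.42188; 0.19323; 0.08374; 0.05273.
Sum = 0.751575; FGT(3.0) = 0.751575 / 7 = 0.107.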